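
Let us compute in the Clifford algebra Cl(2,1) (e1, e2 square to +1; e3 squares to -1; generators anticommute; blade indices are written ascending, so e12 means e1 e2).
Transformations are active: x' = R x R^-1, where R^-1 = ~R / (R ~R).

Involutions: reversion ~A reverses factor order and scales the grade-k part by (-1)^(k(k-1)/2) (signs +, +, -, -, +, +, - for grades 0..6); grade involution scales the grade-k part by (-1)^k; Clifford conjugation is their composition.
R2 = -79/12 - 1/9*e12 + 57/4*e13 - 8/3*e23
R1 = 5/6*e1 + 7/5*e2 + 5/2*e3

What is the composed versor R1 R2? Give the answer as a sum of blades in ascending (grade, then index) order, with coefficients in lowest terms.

Distribute over the terms of R1 (each basis-blade product reordered to ascending indices, repeated generators contracted through their squares):
(5/6*e1) R2 = -395/72*e1 - 5/54*e2 + 95/8*e3 - 20/9*e123
(7/5*e2) R2 = 7/45*e1 - 553/60*e2 - 56/15*e3 - 399/20*e123
(5/2*e3) R2 = 285/8*e1 - 20/3*e2 - 395/24*e3 - 5/18*e123
Summing the partial products and collecting blades:
Answer: 5453/180*e1 - 8627/540*e2 - 499/60*e3 - 449/20*e123


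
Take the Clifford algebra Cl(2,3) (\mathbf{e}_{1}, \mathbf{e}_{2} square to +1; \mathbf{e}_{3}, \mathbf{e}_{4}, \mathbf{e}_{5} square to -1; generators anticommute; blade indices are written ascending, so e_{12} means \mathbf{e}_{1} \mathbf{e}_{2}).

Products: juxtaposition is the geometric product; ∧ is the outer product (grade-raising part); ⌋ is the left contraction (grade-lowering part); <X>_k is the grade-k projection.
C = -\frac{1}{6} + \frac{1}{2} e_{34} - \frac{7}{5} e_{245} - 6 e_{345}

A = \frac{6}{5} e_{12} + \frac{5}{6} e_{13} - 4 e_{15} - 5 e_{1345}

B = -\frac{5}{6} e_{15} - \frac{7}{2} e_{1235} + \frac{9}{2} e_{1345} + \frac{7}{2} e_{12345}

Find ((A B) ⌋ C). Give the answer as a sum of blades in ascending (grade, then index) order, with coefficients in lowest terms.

step 1: \frac{155}{6} - \frac{35}{2} e_{2} + 14 e_{23} + \frac{35}{2} e_{24} + \frac{47}{12} e_{25} - \frac{83}{6} e_{34} + \frac{881}{180} e_{35} + \frac{15}{4} e_{45} + 14 e_{234} - \frac{35}{12} e_{245} - \frac{21}{5} e_{345} - \frac{27}{5} e_{2345}
step 2: \frac{4271}{180} + \frac{21}{4} e_{2} + \frac{45}{2} e_{3} - \frac{1433}{60} e_{4} - \frac{215}{2} e_{5} + \frac{155}{12} e_{34} + \frac{49}{2} e_{45} - \frac{217}{6} e_{245} - 155 e_{345}
Answer: \frac{4271}{180} + \frac{21}{4} e_{2} + \frac{45}{2} e_{3} - \frac{1433}{60} e_{4} - \frac{215}{2} e_{5} + \frac{155}{12} e_{34} + \frac{49}{2} e_{45} - \frac{217}{6} e_{245} - 155 e_{345}


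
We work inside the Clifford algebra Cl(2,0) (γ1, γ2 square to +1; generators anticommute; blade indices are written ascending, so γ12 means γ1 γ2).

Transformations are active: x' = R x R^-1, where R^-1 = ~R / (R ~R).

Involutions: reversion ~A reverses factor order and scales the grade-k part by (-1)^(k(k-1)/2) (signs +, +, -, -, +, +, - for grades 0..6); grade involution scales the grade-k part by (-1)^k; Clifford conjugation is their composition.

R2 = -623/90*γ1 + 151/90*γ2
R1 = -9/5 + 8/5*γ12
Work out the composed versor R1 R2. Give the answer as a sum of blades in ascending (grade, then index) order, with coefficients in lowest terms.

Distribute over the terms of R1 (each basis-blade product reordered to ascending indices, repeated generators contracted through their squares):
(-9/5) R2 = 623/50*γ1 - 151/50*γ2
(8/5*γ12) R2 = 604/225*γ1 + 2492/225*γ2
Summing the partial products and collecting blades:
Answer: 1363/90*γ1 + 145/18*γ2


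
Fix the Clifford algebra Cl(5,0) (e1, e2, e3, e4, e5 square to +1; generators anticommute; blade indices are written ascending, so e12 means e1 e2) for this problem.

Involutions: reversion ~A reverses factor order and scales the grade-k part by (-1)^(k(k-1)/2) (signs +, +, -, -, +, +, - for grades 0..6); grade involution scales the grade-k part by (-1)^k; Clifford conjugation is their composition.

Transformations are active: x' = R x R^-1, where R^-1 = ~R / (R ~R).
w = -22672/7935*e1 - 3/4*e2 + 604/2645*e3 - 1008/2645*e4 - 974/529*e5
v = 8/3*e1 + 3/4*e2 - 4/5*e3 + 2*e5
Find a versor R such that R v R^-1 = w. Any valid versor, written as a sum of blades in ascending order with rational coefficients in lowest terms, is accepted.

Construction: equal norms (both 44329/3600) license R = v + w = -504/2645*e1 - 1512/2645*e3 - 1008/2645*e4 + 84/529*e5 — nothing changes along that direction, while (v - w)/2 changes sign, so v maps onto w.
Answer: -504/2645*e1 - 1512/2645*e3 - 1008/2645*e4 + 84/529*e5


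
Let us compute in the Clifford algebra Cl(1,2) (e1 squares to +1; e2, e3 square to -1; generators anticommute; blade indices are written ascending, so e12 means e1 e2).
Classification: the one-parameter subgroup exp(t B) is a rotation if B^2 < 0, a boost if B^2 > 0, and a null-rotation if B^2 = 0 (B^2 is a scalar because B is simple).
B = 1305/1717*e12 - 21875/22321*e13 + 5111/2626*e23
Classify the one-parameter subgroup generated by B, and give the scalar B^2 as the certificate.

B^2 term by term: the squares give (1305/1717)^2*(e12)^2 + (-21875/22321)^2*(e13)^2 + (5111/2626)^2*(e23)^2 = 1703025/2948089*(+1) + 478515625/498227041*(+1) + 26122321/6895876*(-1) = -9/4 (each basis 2-blade squares to minus the product of its generators' squares); cross terms between blades sharing an index anticommute and cancel. So B^2 = -9/4.
Answer: rotation, certificate B^2 = -9/4. The class reads off the invariant scalar -9/4 directly.


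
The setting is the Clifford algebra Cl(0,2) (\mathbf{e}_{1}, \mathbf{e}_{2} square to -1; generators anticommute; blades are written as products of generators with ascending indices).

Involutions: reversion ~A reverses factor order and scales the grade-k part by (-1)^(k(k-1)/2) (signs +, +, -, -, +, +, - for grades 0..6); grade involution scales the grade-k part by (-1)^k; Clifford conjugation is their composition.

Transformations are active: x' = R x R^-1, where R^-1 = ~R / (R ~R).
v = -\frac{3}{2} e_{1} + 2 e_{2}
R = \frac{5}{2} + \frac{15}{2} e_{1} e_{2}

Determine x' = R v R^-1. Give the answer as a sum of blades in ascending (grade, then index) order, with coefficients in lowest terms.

~R = \frac{5}{2} - \frac{15}{2} e_{1} e_{2}, and R ~R = \frac{125}{2}, so R^-1 = ~R / (\frac{125}{2}).
R v = -\frac{75}{4} e_{1} - \frac{25}{4} e_{2}
Answer: -\frac{5}{2} e_{2}


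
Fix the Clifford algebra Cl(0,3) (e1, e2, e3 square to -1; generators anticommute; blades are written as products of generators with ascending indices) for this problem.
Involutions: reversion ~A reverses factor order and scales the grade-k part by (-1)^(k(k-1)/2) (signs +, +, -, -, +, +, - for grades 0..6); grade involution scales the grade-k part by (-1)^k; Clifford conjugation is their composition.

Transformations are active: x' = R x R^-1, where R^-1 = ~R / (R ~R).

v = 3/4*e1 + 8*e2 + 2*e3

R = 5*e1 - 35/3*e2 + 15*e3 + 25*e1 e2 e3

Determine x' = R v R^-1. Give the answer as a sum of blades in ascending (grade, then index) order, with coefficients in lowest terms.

~R = 5*e1 - 35/3*e2 + 15*e3 - 25*e1 e2 e3, and R ~R = -9100/9, so R^-1 = ~R / (-9100/9).
R v = 715/12 - 5/4*e1 e2 + 795/4*e1 e3 - 1945/12*e2 e3
Answer: 1215/182*e1 + 583/182*e2 - 1349/364*e3


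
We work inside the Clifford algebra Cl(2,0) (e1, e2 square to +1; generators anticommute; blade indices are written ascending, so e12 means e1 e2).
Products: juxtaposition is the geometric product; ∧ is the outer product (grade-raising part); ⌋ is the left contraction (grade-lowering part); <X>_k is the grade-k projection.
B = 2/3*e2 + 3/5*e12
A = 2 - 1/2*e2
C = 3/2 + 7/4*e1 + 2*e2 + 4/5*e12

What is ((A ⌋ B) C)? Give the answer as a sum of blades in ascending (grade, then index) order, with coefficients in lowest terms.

step 1: -1/3 + 3/10*e1 + 4/3*e2 + 6/5*e12
step 2: 1039/600 + 6/5*e1 - 79/150*e2 - 1/5*e12
Answer: 1039/600 + 6/5*e1 - 79/150*e2 - 1/5*e12


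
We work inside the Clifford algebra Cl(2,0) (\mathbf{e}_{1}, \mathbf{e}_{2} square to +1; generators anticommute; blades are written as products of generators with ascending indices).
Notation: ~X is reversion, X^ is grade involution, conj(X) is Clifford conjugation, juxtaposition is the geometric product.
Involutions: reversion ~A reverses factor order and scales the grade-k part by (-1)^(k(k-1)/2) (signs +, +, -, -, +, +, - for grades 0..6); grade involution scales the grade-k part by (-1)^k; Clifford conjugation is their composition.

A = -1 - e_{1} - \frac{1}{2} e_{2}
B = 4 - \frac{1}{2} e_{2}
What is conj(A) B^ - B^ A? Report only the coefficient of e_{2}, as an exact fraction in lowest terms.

first term: -\frac{15}{4} + 4 e_{1} + \frac{3}{2} e_{2} + \frac{1}{2} e_{1} e_{2}
second term: -\frac{17}{4} - 4 e_{1} - \frac{5}{2} e_{2} + \frac{1}{2} e_{1} e_{2}
Answer: 4


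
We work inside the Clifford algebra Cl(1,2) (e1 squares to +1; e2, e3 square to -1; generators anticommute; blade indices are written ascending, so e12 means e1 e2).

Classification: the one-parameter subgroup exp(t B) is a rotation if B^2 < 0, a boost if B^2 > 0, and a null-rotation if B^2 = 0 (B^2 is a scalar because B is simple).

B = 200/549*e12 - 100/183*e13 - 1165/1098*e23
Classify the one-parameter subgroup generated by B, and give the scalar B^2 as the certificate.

B^2 term by term: the squares give (200/549)^2*(e12)^2 + (-100/183)^2*(e13)^2 + (-1165/1098)^2*(e23)^2 = 40000/301401*(+1) + 10000/33489*(+1) + 1357225/1205604*(-1) = -25/36 (each basis 2-blade squares to minus the product of its generators' squares); cross terms between blades sharing an index anticommute and cancel. So B^2 = -25/36.
Answer: rotation, certificate B^2 = -25/36. The invariant at work: B^2 = -25/36 is unchanged by conjugation, hence its sign classifies the subgroup whatever basis B is written in.


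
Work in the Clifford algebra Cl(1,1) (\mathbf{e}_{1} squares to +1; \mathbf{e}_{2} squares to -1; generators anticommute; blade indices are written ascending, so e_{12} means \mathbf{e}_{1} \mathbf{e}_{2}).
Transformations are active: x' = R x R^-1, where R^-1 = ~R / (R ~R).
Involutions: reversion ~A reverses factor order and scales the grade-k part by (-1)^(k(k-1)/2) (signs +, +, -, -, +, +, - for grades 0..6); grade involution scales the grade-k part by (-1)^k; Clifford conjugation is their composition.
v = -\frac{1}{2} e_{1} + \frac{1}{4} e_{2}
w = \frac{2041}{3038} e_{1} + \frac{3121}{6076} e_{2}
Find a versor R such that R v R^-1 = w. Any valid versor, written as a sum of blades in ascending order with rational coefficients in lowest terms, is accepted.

Sketch: the shared square \frac{3}{16} makes R = v + w = \frac{261}{1519} e_{1} + \frac{1160}{1519} e_{2} the natural versor; its sandwich fixes that direction, negates (v - w)/2, and sends v to w.
Answer: \frac{261}{1519} e_{1} + \frac{1160}{1519} e_{2}


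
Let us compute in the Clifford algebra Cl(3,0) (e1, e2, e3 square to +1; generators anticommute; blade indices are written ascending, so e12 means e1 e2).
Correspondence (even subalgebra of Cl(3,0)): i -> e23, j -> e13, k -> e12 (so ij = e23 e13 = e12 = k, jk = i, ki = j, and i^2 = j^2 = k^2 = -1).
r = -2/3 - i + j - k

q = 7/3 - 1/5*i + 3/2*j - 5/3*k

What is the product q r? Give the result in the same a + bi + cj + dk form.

In blades: q = 7/3 - 5/3*e12 + 3/2*e13 - 1/5*e23, r = -2/3 - e12 + e13 - e23.
Distribute q over r term by term (generator squares from the signature, products reordered to ascending indices): (7/3)*r = -14/9 - 7/3*e12 + 7/3*e13 - 7/3*e23; (-5/3*e12)*r = -5/3 + 10/9*e12 + 5/3*e13 + 5/3*e23; (3/2*e13)*r = -3/2 + 3/2*e12 - e13 - 3/2*e23; (-1/5*e23)*r = -1/5 - 1/5*e12 - 1/5*e13 + 2/15*e23.
Sum: -443/90 + 7/90*e12 + 14/5*e13 - 61/30*e23; translating back through the correspondence:
Answer: -443/90 - 61/30*i + 14/5*j + 7/90*k


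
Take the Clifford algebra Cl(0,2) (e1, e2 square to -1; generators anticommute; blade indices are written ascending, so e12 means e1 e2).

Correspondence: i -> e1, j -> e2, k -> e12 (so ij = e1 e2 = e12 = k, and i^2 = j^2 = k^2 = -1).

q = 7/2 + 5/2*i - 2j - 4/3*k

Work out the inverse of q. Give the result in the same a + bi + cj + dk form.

In blades: q = 7/2 + 5/2*e1 - 2*e2 - 4/3*e12.
With qbar = 7/2 - 5/2*e1 + 2*e2 + 4/3*e12 (scalar fixed, mapped units negated), q qbar = 437/18 (the sum of squared coefficients), so q^-1 = qbar / (437/18) = 63/437 - 45/437*e1 + 36/437*e2 + 24/437*e12; translating back:
Answer: 63/437 - 45/437*i + 36/437*j + 24/437*k


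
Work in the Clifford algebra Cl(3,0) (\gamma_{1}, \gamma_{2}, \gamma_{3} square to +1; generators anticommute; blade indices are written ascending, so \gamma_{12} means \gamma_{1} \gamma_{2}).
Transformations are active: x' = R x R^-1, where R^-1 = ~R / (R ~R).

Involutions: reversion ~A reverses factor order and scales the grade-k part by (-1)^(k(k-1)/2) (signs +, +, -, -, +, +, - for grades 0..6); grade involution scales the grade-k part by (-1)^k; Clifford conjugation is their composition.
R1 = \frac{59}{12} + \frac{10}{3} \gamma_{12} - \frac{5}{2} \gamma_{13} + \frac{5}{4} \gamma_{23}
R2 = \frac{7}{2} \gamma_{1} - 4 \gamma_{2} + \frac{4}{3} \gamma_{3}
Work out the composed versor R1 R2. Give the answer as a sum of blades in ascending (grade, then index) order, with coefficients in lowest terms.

Distribute over the terms of R2 (each basis-blade product reordered to ascending indices, repeated generators contracted through their squares):
R1 (\frac{7}{2} \gamma_{1}) = \frac{413}{24} \gamma_{1} - \frac{35}{3} \gamma_{2} + \frac{35}{4} \gamma_{3} + \frac{35}{8} \gamma_{123}
R1 (-4 \gamma_{2}) = -\frac{40}{3} \gamma_{1} - \frac{59}{3} \gamma_{2} + 5 \gamma_{3} - 10 \gamma_{123}
R1 (\frac{4}{3} \gamma_{3}) = -\frac{10}{3} \gamma_{1} + \frac{5}{3} \gamma_{2} + \frac{59}{9} \gamma_{3} + \frac{40}{9} \gamma_{123}
Summing the partial products and collecting blades:
Answer: \frac{13}{24} \gamma_{1} - \frac{89}{3} \gamma_{2} + \frac{731}{36} \gamma_{3} - \frac{85}{72} \gamma_{123}


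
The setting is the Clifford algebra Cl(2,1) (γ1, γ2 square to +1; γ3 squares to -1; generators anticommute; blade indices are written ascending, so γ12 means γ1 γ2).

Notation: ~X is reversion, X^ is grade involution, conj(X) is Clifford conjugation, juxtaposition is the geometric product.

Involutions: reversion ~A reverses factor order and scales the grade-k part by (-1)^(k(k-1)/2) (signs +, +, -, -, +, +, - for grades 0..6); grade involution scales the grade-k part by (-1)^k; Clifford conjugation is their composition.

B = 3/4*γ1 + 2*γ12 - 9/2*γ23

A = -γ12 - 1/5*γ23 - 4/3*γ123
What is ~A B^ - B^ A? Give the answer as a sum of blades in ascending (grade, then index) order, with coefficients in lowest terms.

first term: -29/10 - 6*γ1 + 3/4*γ2 - 8/3*γ3 - 49/10*γ13 - γ23 - 3/20*γ123
second term: 29/10 + 6*γ1 + 3/4*γ2 + 8/3*γ3 - 49/10*γ13 + γ23 + 3/20*γ123
Answer: -29/5 - 12*γ1 - 16/3*γ3 - 2*γ23 - 3/10*γ123


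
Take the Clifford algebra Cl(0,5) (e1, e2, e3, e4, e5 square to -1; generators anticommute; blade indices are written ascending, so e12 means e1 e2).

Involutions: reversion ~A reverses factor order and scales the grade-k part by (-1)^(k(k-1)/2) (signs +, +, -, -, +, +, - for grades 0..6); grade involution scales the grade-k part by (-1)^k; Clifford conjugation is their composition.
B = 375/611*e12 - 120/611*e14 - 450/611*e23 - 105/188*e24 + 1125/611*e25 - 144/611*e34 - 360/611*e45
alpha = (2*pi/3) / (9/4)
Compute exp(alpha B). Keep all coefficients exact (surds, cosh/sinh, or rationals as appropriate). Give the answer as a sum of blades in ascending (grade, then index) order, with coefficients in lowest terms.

B^2 term by term: the squares give (375/611)^2*(e12)^2 + (-120/611)^2*(e14)^2 + (-450/611)^2*(e23)^2 + (-105/188)^2*(e24)^2 + (1125/611)^2*(e25)^2 + (-144/611)^2*(e34)^2 + (-360/611)^2*(e45)^2 = 140625/373321*(-1) + 14400/373321*(-1) + 202500/373321*(-1) + 11025/35344*(-1) + 1265625/373321*(-1) + 20736/373321*(-1) + 129600/373321*(-1) = -81/16 (each basis 2-blade squares to minus the product of its generators' squares); cross terms between blades sharing an index anticommute and cancel; the commuting (index-disjoint) pairs give grade-4 terms 2*c*c'*(blade product), which cancel blade by blade — e1234: -108000/373321 + 108000/373321 = 0; e1245: -270000/373321 + 270000/373321 = 0; e2345: 324000/373321 - 324000/373321 = 0 — confirming B is simple. So B^2 = -81/16.
B^2 = -81/16 — the series telescopes trigonometrically here: l = 9/4, alpha*l = 2*pi/3, so exp(alpha B) = cos(2*pi/3) + (sin(2*pi/3)/(9/4))*B = -1/2 + (2*sqrt(3)/9)*B.
Answer: -1/2 + 250*sqrt(3)/1833*e12 - 80*sqrt(3)/1833*e14 - 100*sqrt(3)/611*e23 - 35*sqrt(3)/282*e24 + 250*sqrt(3)/611*e25 - 32*sqrt(3)/611*e34 - 80*sqrt(3)/611*e45


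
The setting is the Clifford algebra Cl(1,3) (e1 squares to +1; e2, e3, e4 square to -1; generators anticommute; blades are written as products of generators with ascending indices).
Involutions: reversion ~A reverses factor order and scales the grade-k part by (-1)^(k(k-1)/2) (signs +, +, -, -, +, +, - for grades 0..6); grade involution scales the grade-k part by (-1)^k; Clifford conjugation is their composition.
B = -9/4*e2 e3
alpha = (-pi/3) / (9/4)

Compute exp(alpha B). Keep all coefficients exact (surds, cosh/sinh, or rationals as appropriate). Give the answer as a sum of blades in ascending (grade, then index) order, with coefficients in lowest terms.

B^2 = (-9/4)^2*(e2 e3)^2 = 81/16*(-1) = -81/16 (a basis 2-blade squares to minus the product of its generators' squares).
B^2 = -81/16 — since the square is negative, the closed form is circular: l = 9/4, alpha*l = -pi/3, so exp(alpha B) = cos(-pi/3) + (sin(-pi/3)/(9/4))*B = 1/2 + (-2*sqrt(3)/9)*B.
Answer: 1/2 + sqrt(3)/2*e2 e3


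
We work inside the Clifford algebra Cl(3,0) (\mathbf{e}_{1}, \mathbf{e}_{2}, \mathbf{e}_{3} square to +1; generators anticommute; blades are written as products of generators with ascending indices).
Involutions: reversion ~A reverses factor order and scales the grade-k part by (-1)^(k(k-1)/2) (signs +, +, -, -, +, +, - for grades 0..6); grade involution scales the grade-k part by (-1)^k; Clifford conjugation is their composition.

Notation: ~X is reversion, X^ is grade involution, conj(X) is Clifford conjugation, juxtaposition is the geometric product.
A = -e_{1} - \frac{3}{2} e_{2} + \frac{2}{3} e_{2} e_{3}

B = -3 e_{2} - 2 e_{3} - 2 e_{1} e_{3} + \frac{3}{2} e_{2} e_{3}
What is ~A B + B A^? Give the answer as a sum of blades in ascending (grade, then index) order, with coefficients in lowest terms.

first term: \frac{11}{2} + \frac{4}{3} e_{2} - \frac{9}{4} e_{3} + \frac{13}{3} e_{1} e_{2} + 2 e_{1} e_{3} + 3 e_{2} e_{3} - \frac{9}{2} e_{1} e_{2} e_{3}
second term: -\frac{11}{2} + \frac{4}{3} e_{2} - \frac{9}{4} e_{3} + \frac{13}{3} e_{1} e_{2} + 2 e_{1} e_{3} + 3 e_{2} e_{3} + \frac{9}{2} e_{1} e_{2} e_{3}
Answer: \frac{8}{3} e_{2} - \frac{9}{2} e_{3} + \frac{26}{3} e_{1} e_{2} + 4 e_{1} e_{3} + 6 e_{2} e_{3}


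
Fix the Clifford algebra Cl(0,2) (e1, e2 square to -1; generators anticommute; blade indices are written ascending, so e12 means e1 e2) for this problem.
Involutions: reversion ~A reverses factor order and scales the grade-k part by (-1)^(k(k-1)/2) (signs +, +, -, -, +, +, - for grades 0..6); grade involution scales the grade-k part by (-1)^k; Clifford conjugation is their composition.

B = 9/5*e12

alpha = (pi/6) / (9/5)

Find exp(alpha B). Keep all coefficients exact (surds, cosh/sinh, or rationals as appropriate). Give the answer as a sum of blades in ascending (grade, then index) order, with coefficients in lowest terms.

B^2 = (9/5)^2*(e12)^2 = 81/25*(-1) = -81/25 (a basis 2-blade squares to minus the product of its generators' squares).
B^2 = -81/25 — since the square is negative, the closed form is circular: l = 9/5, alpha*l = pi/6, so exp(alpha B) = cos(pi/6) + (sin(pi/6)/(9/5))*B = sqrt(3)/2 + (5/18)*B.
Answer: sqrt(3)/2 + 1/2*e12


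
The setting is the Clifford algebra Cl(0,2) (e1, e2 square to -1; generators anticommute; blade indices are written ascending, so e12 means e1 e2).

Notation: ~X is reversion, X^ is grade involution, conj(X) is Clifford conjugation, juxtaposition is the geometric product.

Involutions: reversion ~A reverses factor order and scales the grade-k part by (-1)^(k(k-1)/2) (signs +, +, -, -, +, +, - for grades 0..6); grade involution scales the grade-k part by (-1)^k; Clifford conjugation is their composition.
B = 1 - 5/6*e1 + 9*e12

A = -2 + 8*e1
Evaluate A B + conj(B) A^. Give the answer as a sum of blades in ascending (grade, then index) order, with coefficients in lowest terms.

first term: 14/3 + 29/3*e1 - 72*e2 - 18*e12
second term: 14/3 - 29/3*e1 + 72*e2 + 18*e12
Answer: 28/3


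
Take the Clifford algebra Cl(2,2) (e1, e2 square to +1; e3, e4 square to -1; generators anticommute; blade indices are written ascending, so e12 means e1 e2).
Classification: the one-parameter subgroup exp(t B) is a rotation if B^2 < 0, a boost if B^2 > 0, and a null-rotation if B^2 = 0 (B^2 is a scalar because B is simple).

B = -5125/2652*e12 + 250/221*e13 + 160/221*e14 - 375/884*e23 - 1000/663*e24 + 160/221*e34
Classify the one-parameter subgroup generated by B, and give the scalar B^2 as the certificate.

B^2 term by term: the squares give (-5125/2652)^2*(e12)^2 + (250/221)^2*(e13)^2 + (160/221)^2*(e14)^2 + (-375/884)^2*(e23)^2 + (-1000/663)^2*(e24)^2 + (160/221)^2*(e34)^2 = 26265625/7033104*(-1) + 62500/48841*(+1) + 25600/48841*(+1) + 140625/781456*(+1) + 1000000/439569*(+1) + 25600/48841*(-1) = 0 (each basis 2-blade squares to minus the product of its generators' squares); cross terms between blades sharing an index anticommute and cancel; the commuting (index-disjoint) pairs give grade-4 terms 2*c*c'*(blade product), which cancel blade by blade — e1234: -410000/146523 + 500000/146523 - 30000/48841 = 0 — confirming B is simple. So B^2 = 0.
Answer: null-rotation, certificate B^2 = 0. Why this suffices: the scalar 0 survives any versor conjugation, so its sign alone determines the class however B is presented.


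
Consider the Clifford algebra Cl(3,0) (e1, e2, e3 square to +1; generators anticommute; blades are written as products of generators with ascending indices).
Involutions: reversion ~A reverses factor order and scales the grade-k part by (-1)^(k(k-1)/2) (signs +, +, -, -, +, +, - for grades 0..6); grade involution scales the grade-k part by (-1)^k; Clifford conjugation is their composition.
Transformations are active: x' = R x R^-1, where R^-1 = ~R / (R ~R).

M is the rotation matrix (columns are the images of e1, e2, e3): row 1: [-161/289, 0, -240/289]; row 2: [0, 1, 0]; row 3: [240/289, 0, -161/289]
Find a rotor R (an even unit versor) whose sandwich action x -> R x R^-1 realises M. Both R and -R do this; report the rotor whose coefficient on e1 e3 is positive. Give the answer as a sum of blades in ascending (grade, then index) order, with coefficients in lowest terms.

Method: write R = a + b12*e1 e2 + b13*e1 e3 + b23*e2 e3 with a^2 + b12^2 + b13^2 + b23^2 = 1 (so R^-1 = ~R). Expanding the columns R e_j ~R gives tr M = 4a^2 - 1 and, from the antisymmetric part, M21 - M12 = -4a*b12, M13 - M31 = 4a*b13, M32 - M23 = -4a*b23.
Here tr M = -33/289, so a^2 = (1 + tr M)/4 = 64/289 and a = ±8/17. Taking a = 8/17: M21 - M12 = 0, M13 - M31 = -480/289, M32 - M23 = 0, giving b12 = 0, b13 = -15/17, b23 = 0, i.e. R = 8/17 - 15/17*e1 e3.
Its e1 e3 coefficient is negative, so report the other preimage -R.
Answer: -8/17 + 15/17*e1 e3. Note: both R and -R realise this M (trace -33/289); the covering map identifies them, and the e1 e3-coefficient sign is the tie-breaker.


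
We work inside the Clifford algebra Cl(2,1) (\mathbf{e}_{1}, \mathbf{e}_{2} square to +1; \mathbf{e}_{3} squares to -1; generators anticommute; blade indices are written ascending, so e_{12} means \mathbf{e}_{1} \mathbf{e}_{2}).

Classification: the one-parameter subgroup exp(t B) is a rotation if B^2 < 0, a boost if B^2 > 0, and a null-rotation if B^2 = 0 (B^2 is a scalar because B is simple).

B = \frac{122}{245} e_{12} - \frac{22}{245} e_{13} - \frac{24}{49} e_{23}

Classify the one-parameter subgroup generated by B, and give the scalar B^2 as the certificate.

B^2 term by term: the squares give (\frac{122}{245})^2*(e_{12})^2 + (-\frac{22}{245})^2*(e_{13})^2 + (-\frac{24}{49})^2*(e_{23})^2 = \frac{14884}{60025}*(-1) + \frac{484}{60025}*(+1) + \frac{576}{2401}*(+1) = 0 (each basis 2-blade squares to minus the product of its generators' squares); cross terms between blades sharing an index anticommute and cancel. So B^2 = 0.
Answer: null-rotation, certificate B^2 = 0. The class reads off the invariant scalar 0 directly.


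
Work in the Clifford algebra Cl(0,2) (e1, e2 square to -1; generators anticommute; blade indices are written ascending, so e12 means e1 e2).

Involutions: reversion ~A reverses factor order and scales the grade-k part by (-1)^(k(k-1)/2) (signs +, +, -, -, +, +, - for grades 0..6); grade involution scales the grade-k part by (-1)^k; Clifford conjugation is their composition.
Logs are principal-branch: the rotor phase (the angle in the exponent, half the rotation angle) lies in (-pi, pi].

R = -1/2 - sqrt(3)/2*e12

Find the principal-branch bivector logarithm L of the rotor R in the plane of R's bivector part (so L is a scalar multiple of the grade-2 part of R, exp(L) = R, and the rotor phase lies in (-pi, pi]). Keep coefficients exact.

The scalar part of R is -1/2, which pins the rotor phase on the principal branch; dividing the bivector part by the sine of that phase recovers the unit plane, and L is the phase times that plane.
Concretely: cos(phase) = -1/2 gives phase = ±2*pi/3, and since phase/sin(phase) is even the sign is immaterial: L = (phase/sin(phase)) * <R>_2 = (4*sqrt(3)*pi/9) * <R>_2.
Answer: -2*pi/3*e12


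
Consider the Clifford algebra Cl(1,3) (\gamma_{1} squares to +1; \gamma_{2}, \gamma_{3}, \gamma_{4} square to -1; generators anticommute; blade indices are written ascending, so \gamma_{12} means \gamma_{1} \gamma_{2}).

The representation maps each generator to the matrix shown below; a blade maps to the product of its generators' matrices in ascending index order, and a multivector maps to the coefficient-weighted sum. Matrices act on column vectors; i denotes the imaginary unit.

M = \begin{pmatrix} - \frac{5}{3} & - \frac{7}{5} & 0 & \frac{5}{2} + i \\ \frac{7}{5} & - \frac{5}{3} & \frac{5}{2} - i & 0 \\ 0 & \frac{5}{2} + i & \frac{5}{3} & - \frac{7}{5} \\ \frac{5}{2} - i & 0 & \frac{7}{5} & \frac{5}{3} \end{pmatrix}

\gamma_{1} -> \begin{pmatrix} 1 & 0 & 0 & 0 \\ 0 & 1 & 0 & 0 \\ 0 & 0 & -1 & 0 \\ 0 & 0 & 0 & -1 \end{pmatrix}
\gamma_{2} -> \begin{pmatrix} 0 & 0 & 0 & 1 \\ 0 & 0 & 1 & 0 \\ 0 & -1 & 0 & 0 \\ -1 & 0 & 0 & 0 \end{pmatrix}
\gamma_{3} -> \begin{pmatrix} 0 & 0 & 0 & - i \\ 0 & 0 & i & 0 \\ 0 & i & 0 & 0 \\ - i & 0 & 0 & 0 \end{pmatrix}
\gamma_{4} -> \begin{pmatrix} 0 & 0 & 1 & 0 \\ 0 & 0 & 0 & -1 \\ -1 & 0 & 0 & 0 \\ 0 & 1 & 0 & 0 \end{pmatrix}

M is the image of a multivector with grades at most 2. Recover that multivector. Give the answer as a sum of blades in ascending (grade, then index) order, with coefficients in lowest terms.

Method: the blade images are trace-orthogonal — tr(rho(e_A) rho(e_B)^-1) = 4 if A = B and 0 otherwise — and rho(e_A)^-1 = (e_A)^2 * rho(e_A) with (e_A)^2 = +1 or -1, so the coefficient of e_A in the preimage is (e_A)^2 * tr(M rho(e_A))/4.
Nonzero projections over blades of grade <= 2: \gamma_{1}: (\gamma_{1})^2 = +1, tr(M rho(\gamma_{1})) = - \frac{20}{3}, coefficient -\frac{5}{3}; \gamma_{12}: (\gamma_{12})^2 = +1, tr(M rho(\gamma_{12})) = 10, coefficient \frac{5}{2}; \gamma_{13}: (\gamma_{13})^2 = +1, tr(M rho(\gamma_{13})) = -4, coefficient -1; \gamma_{24}: (\gamma_{24})^2 = -1, tr(M rho(\gamma_{24})) = \frac{28}{5}, coefficient -\frac{7}{5}. Every other blade of grade <= 2 projects to 0.
Answer: -\frac{5}{3} \gamma_{1} + \frac{5}{2} \gamma_{12} - \gamma_{13} - \frac{7}{5} \gamma_{24}


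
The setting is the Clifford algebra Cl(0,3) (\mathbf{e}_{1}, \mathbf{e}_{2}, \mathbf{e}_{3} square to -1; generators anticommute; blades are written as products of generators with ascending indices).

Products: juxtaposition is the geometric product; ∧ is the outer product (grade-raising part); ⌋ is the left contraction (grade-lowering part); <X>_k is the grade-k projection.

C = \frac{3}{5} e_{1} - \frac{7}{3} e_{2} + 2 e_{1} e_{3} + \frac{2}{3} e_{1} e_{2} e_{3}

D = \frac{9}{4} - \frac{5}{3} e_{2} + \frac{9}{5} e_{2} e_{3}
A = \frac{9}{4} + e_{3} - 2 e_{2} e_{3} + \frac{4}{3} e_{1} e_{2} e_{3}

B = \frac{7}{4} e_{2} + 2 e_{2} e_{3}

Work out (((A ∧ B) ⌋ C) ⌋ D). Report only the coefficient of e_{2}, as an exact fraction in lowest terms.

step 1: \frac{63}{16} e_{2} + \frac{11}{4} e_{2} e_{3}
step 2: \frac{147}{16} - \frac{11}{6} e_{1} + \frac{21}{8} e_{1} e_{3}
step 3: \frac{1323}{64} - \frac{245}{16} e_{2} + \frac{1323}{80} e_{2} e_{3}
Answer: -\frac{245}{16}


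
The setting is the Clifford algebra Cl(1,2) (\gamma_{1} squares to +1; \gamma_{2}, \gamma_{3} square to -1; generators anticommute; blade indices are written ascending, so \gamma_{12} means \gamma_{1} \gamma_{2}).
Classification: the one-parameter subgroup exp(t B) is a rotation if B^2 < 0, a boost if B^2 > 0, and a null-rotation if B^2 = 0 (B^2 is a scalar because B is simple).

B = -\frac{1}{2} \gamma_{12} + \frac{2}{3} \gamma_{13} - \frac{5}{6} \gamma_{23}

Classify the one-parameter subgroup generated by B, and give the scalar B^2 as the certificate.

B^2 term by term: the squares give (-\frac{1}{2})^2*(\gamma_{12})^2 + (\frac{2}{3})^2*(\gamma_{13})^2 + (-\frac{5}{6})^2*(\gamma_{23})^2 = \frac{1}{4}*(+1) + \frac{4}{9}*(+1) + \frac{25}{36}*(-1) = 0 (each basis 2-blade squares to minus the product of its generators' squares); cross terms between blades sharing an index anticommute and cancel. So B^2 = 0.
Answer: null-rotation, certificate B^2 = 0. One invariant decides it: the square 0 survives every conjugation, and its sign is exactly the classification.


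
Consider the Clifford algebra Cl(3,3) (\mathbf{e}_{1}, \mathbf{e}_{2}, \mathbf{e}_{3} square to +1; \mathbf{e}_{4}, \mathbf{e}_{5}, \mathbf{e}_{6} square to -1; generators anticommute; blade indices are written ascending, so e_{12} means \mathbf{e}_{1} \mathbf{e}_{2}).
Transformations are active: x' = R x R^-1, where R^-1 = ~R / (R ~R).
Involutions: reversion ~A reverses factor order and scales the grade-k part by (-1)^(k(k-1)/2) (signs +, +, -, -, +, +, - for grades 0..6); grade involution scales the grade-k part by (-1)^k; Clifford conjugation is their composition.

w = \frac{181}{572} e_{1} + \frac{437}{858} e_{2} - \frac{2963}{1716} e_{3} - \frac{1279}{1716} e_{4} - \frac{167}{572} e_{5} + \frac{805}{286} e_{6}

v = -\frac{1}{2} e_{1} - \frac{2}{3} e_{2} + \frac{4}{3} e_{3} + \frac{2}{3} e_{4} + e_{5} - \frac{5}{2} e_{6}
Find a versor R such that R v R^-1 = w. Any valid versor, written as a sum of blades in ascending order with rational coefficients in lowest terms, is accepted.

Key observation: q(v) = q(w) = -\frac{47}{9} (sandwiches preserve the norm), so R = v + w = -\frac{105}{572} e_{1} - \frac{45}{286} e_{2} - \frac{225}{572} e_{3} - \frac{45}{572} e_{4} + \frac{405}{572} e_{5} + \frac{45}{143} e_{6} works whenever it is invertible — the component of v along it is kept and (v - w)/2 reverses, sending v to w.
Answer: -\frac{105}{572} e_{1} - \frac{45}{286} e_{2} - \frac{225}{572} e_{3} - \frac{45}{572} e_{4} + \frac{405}{572} e_{5} + \frac{45}{143} e_{6}


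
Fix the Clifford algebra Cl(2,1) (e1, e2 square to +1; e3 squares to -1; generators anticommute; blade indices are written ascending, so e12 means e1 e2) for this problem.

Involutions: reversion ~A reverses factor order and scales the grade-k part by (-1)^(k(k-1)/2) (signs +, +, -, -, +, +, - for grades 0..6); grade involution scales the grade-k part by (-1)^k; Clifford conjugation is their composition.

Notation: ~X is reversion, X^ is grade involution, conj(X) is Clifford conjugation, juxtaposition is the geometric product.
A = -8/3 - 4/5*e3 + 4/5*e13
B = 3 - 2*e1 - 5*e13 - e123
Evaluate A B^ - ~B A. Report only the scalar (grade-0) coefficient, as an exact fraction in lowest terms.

first term: -12 - 4/3*e1 - 4/5*e2 - 4*e3 + 4/5*e12 + 52/3*e13 - 8/3*e123
second term: -4 + 28/3*e1 - 4/5*e2 - 4*e3 + 4/5*e12 - 28/3*e13 - 8/3*e123
Answer: -8


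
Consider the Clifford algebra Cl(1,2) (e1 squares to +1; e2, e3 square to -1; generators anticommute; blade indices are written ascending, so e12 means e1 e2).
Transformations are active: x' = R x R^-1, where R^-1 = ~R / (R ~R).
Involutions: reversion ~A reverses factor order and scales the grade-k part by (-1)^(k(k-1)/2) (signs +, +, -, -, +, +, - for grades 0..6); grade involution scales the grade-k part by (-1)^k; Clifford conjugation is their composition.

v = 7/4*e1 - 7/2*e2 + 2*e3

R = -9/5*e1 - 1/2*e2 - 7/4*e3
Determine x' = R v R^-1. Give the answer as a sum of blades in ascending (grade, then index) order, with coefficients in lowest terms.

~R = -9/5*e1 - 1/2*e2 - 7/4*e3, and R ~R = -29/400, so R^-1 = ~R / (-29/400).
R v = -7/5 + 287/40*e12 - 43/80*e13 - 57/8*e23
Answer: -8267/116*e1 - 917/58*e2 - 2018/29*e3


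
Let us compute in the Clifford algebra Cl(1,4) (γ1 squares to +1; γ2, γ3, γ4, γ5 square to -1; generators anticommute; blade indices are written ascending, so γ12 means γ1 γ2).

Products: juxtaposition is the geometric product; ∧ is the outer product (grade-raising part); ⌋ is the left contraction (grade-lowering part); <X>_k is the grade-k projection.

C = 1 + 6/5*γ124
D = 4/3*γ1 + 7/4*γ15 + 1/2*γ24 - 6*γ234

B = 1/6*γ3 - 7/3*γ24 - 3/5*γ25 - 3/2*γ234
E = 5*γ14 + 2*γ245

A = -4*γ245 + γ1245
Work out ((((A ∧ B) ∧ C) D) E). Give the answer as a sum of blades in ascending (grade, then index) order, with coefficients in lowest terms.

step 1: -2/3*γ2345 + 1/6*γ12345
step 2: -2/3*γ2345 + 1/6*γ12345
step 3: -4*γ5 + γ15 - 1/3*γ35 + 1/12*γ135 - 7/24*γ234 + 7/6*γ1234 + 2/9*γ2345 - 8/9*γ12345
step 4: -4/9*γ3 + 16/9*γ13 + 35/6*γ23 + 8*γ24 - 7/12*γ35 + 5*γ45 - 35/24*γ123 - 2*γ124 + 7/3*γ135 - 20*γ145 - 2/3*γ234 - 40/9*γ235 - 5/12*γ345 + 1/6*γ1234 + 10/9*γ1235 + 5/3*γ1345
Answer: -4/9*γ3 + 16/9*γ13 + 35/6*γ23 + 8*γ24 - 7/12*γ35 + 5*γ45 - 35/24*γ123 - 2*γ124 + 7/3*γ135 - 20*γ145 - 2/3*γ234 - 40/9*γ235 - 5/12*γ345 + 1/6*γ1234 + 10/9*γ1235 + 5/3*γ1345


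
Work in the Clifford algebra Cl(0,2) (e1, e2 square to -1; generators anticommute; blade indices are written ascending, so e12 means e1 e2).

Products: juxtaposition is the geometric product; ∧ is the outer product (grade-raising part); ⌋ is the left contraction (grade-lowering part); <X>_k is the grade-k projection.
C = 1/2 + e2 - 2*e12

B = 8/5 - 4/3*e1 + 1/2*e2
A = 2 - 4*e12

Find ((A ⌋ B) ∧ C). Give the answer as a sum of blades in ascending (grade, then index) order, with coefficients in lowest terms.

step 1: 16/5 - 8/3*e1 + e2
step 2: 8/5 - 4/3*e1 + 37/10*e2 - 136/15*e12
Answer: 8/5 - 4/3*e1 + 37/10*e2 - 136/15*e12


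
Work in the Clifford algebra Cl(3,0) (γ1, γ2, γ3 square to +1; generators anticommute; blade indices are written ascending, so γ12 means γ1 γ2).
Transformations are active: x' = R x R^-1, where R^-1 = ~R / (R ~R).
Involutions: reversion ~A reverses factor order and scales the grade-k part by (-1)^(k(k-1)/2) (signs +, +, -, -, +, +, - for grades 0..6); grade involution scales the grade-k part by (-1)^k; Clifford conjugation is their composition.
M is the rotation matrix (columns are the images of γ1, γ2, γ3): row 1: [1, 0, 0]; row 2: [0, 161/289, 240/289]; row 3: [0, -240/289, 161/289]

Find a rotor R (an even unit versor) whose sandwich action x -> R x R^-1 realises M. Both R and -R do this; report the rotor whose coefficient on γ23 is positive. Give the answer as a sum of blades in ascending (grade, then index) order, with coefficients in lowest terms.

Method: write R = a + b12*γ12 + b13*γ13 + b23*γ23 with a^2 + b12^2 + b13^2 + b23^2 = 1 (so R^-1 = ~R). Expanding the columns R e_j ~R gives tr M = 4a^2 - 1 and, from the antisymmetric part, M21 - M12 = -4a*b12, M13 - M31 = 4a*b13, M32 - M23 = -4a*b23.
Here tr M = 611/289, so a^2 = (1 + tr M)/4 = 225/289 and a = ±15/17. Taking a = 15/17: M21 - M12 = 0, M13 - M31 = 0, M32 - M23 = -480/289, giving b12 = 0, b13 = 0, b23 = 8/17, i.e. R = 15/17 + 8/17*γ23.
Its γ23 coefficient is already positive.
Answer: 15/17 + 8/17*γ23. Key observation: the double cover Spin(3) -> SO(3) sends R and -R to the same matrix (trace 611/289 here), so the stated sign of the γ23 coefficient is what selects one sheet.


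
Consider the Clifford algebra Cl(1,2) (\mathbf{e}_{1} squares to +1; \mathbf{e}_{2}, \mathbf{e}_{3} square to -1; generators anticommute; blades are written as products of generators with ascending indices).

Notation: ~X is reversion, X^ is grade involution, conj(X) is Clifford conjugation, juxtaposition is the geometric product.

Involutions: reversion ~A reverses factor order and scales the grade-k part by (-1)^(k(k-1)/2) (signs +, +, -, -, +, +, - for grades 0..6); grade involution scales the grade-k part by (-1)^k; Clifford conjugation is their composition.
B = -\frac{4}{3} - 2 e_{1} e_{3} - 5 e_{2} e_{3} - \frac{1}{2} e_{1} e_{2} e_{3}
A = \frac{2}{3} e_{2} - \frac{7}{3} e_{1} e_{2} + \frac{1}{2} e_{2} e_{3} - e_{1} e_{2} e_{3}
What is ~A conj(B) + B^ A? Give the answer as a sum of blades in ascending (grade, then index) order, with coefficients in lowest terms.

first term: 3 - \frac{21}{4} e_{1} - \frac{26}{9} e_{2} - \frac{9}{2} e_{3} - \frac{19}{9} e_{1} e_{2} - 12 e_{1} e_{3} - 4 e_{2} e_{3} - \frac{8}{3} e_{1} e_{2} e_{3}
second term: 3 - \frac{21}{4} e_{1} - \frac{26}{9} e_{2} - \frac{9}{2} e_{3} + \frac{19}{9} e_{1} e_{2} + 12 e_{1} e_{3} + 4 e_{2} e_{3} + \frac{8}{3} e_{1} e_{2} e_{3}
Answer: 6 - \frac{21}{2} e_{1} - \frac{52}{9} e_{2} - 9 e_{3}


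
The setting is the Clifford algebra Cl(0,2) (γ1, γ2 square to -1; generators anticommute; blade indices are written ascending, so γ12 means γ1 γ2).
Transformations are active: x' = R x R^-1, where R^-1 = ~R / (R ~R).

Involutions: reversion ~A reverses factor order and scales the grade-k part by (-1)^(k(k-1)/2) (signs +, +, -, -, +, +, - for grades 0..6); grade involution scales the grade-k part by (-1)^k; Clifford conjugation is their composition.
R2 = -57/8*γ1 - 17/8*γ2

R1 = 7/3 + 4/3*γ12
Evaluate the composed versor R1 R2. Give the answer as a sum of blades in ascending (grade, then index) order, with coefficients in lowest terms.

Distribute over the terms of R1 (each basis-blade product reordered to ascending indices, repeated generators contracted through their squares):
(7/3) R2 = -133/8*γ1 - 119/24*γ2
(4/3*γ12) R2 = 17/6*γ1 - 19/2*γ2
Summing the partial products and collecting blades:
Answer: -331/24*γ1 - 347/24*γ2


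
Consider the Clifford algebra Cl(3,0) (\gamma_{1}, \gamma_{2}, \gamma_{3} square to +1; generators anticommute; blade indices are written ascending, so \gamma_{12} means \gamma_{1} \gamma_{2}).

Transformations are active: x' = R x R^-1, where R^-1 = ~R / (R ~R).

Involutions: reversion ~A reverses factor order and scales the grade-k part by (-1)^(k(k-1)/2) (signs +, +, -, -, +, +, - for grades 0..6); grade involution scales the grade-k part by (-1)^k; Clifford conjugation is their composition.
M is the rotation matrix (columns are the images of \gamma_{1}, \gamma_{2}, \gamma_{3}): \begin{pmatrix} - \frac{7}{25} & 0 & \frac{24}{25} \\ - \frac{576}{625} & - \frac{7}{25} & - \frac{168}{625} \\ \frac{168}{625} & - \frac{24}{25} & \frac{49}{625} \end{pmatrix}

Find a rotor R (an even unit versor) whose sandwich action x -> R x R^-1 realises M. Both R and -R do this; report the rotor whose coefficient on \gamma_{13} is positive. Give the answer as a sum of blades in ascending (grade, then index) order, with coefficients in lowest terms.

Method: write R = a + b12*\gamma_{12} + b13*\gamma_{13} + b23*\gamma_{23} with a^2 + b12^2 + b13^2 + b23^2 = 1 (so R^-1 = ~R). Expanding the columns R e_j ~R gives tr M = 4a^2 - 1 and, from the antisymmetric part, M21 - M12 = -4a*b12, M13 - M31 = 4a*b13, M32 - M23 = -4a*b23.
Here tr M = -\frac{301}{625}, so a^2 = (1 + tr M)/4 = \frac{81}{625} and a = ±\frac{9}{25}. Taking a = \frac{9}{25}: M21 - M12 = -\frac{576}{625}, M13 - M31 = \frac{432}{625}, M32 - M23 = -\frac{432}{625}, giving b12 = \frac{16}{25}, b13 = \frac{12}{25}, b23 = \frac{12}{25}, i.e. R = \frac{9}{25} + \frac{16}{25} \gamma_{12} + \frac{12}{25} \gamma_{13} + \frac{12}{25} \gamma_{23}.
Its \gamma_{13} coefficient is already positive.
Answer: \frac{9}{25} + \frac{16}{25} \gamma_{12} + \frac{12}{25} \gamma_{13} + \frac{12}{25} \gamma_{23}. Sheet selection: the two-to-one cover makes ±R indistinguishable at the matrix level (trace -\frac{301}{625}), so uniqueness comes from the required sign on \gamma_{13}.
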